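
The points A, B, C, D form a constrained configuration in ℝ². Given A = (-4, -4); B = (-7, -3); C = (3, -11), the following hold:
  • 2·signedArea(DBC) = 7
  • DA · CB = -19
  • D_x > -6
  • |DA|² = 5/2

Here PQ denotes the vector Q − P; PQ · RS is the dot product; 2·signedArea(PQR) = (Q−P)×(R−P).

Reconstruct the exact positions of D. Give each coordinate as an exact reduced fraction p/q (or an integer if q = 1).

D = (-11/2, -7/2)

1. D_x = -11/2  [2·signedArea(DBC) = 7 ∩ DA · CB = -19]
2. D_y = -7/2  [2·signedArea(DBC) = 7 ∩ DA · CB = -19]
   → D = (-11/2, -7/2)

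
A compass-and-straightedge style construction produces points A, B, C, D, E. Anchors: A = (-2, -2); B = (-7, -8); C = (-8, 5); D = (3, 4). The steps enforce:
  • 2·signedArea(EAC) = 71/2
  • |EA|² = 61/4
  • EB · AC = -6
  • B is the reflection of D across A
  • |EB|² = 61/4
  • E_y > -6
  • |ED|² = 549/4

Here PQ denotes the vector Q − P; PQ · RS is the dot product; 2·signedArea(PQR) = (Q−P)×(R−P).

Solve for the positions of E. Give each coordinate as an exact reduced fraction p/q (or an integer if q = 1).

E = (-9/2, -5)

1. E_x = -9/2  [EB · AC = -6 ∩ 2·signedArea(EAC) = 71/2]
2. E_y = -5  [EB · AC = -6 ∩ 2·signedArea(EAC) = 71/2]
   → E = (-9/2, -5)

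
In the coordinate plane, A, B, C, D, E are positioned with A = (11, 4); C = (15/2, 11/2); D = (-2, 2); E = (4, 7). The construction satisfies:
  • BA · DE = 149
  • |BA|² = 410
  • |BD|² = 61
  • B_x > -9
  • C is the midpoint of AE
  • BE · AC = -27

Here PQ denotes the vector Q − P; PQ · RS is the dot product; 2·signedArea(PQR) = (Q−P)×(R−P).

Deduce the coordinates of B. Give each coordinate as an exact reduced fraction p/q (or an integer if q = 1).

1. B_x = -8  [BE · AC = -27 ∩ BA · DE = 149]
2. B_y = -3  [BE · AC = -27 ∩ BA · DE = 149]
   → B = (-8, -3)

B = (-8, -3)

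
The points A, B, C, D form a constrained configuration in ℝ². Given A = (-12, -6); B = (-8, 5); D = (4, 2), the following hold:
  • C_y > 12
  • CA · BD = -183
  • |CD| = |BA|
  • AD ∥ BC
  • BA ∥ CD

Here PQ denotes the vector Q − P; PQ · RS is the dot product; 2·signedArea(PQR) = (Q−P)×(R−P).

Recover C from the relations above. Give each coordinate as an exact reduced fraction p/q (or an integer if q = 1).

1. C_x = 8  [BA ∥ CD ∩ AD ∥ BC]
2. C_y = 13  [BA ∥ CD ∩ AD ∥ BC]
   → C = (8, 13)

C = (8, 13)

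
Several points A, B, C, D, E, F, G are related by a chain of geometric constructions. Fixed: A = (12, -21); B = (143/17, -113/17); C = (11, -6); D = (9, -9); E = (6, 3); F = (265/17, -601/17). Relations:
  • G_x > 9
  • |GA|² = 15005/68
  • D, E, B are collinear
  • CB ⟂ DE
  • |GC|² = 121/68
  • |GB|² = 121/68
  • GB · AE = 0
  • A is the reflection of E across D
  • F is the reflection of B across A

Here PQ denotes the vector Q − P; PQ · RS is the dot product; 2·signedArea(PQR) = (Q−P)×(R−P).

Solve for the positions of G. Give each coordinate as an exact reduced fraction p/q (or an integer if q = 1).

G = (165/17, -215/34)

1. G_x = 165/17  [line 6·x + -24·y + -210 = 0 ∩ |GB|² = 121/68]
2. G_y = -215/34  [line 6·x + -24·y + -210 = 0 ∩ |GB|² = 121/68]
   → G = (165/17, -215/34)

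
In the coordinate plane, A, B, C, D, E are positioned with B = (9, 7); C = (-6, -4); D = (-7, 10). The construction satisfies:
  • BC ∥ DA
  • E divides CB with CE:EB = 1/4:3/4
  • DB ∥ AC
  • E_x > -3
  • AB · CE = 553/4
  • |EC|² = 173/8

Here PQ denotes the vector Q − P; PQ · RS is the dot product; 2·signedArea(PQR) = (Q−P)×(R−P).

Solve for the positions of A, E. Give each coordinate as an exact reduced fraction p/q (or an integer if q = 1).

A = (-22, -1)
E = (-9/4, -5/4)

1. A_x = -22  [DB ∥ AC ∩ BC ∥ DA]
2. A_y = -1  [DB ∥ AC ∩ BC ∥ DA]
   → A = (-22, -1)
3. E_x = -9/4  [E divides CB with CE:EB = 1/4:3/4]
4. E_y = -5/4  [E divides CB with CE:EB = 1/4:3/4]
   → E = (-9/4, -5/4)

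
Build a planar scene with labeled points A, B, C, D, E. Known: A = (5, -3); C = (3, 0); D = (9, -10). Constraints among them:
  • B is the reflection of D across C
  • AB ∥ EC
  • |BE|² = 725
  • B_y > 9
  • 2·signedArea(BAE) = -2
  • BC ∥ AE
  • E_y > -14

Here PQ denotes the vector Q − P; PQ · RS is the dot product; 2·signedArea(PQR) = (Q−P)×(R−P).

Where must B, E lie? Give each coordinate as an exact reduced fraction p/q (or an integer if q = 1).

1. B_x = -3  [B is the reflection of D across C]
2. B_y = 10  [B is the reflection of D across C]
   → B = (-3, 10)
3. E_x = 11  [AB ∥ EC ∩ BC ∥ AE]
4. E_y = -13  [AB ∥ EC ∩ BC ∥ AE]
   → E = (11, -13)

B = (-3, 10)
E = (11, -13)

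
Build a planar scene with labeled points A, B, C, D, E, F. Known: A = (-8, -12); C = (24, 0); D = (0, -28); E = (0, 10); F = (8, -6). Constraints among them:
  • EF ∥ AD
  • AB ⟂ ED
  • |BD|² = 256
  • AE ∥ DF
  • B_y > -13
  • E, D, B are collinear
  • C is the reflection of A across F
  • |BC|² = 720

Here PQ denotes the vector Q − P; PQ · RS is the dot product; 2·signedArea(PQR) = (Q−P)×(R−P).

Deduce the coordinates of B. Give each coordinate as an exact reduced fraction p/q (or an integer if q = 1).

B = (0, -12)

1. B_x = 0  [E, D, B are collinear ∩ AB ⟂ ED]
2. B_y = -12  [E, D, B are collinear ∩ AB ⟂ ED]
   → B = (0, -12)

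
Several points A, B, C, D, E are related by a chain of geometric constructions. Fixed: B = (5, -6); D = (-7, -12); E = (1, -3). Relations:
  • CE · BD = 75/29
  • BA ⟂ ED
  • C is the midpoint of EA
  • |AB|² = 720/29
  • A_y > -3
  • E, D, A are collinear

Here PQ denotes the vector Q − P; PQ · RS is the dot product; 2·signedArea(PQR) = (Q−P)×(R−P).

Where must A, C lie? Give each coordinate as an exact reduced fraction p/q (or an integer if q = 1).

A = (37/29, -78/29)
C = (33/29, -165/58)

1. A_x = 37/29  [E, D, A are collinear ∩ BA ⟂ ED]
2. A_y = -78/29  [E, D, A are collinear ∩ BA ⟂ ED]
   → A = (37/29, -78/29)
3. C_x = 33/29  [C is the midpoint of EA]
4. C_y = -165/58  [C is the midpoint of EA]
   → C = (33/29, -165/58)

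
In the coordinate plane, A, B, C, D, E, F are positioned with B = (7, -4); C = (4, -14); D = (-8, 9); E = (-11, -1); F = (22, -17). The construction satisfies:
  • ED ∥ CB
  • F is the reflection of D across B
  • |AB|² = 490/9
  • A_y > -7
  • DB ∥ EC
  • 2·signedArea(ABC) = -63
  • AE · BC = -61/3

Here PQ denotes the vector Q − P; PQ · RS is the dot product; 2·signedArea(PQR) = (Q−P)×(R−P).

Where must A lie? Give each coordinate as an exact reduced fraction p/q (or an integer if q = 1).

1. A_x = 0  [AE · BC = -61/3 ∩ 2·signedArea(ABC) = -63]
2. A_y = -19/3  [AE · BC = -61/3 ∩ 2·signedArea(ABC) = -63]
   → A = (0, -19/3)

A = (0, -19/3)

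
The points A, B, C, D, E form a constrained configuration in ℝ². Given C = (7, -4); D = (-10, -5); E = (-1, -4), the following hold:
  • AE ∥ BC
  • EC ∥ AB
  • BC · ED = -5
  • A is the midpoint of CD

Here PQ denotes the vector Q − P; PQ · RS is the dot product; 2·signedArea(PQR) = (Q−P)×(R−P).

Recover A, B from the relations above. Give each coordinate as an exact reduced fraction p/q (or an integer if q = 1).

A = (-3/2, -9/2)
B = (13/2, -9/2)

1. A_x = -3/2  [A is the midpoint of CD]
2. A_y = -9/2  [A is the midpoint of CD]
   → A = (-3/2, -9/2)
3. B_x = 13/2  [AE ∥ BC ∩ EC ∥ AB]
4. B_y = -9/2  [AE ∥ BC ∩ EC ∥ AB]
   → B = (13/2, -9/2)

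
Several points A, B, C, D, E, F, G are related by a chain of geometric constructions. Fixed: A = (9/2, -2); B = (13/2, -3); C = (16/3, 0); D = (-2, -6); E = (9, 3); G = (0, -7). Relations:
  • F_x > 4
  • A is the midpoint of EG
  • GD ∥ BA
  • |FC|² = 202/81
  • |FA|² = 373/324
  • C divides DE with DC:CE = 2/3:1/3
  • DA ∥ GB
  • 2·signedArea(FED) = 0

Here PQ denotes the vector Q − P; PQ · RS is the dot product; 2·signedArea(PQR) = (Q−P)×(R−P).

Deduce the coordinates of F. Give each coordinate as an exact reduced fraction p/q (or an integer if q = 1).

1. F_x = 37/9  [line 9·x + -11·y + -48 = 0 ∩ |FA|² = 373/324]
2. F_y = -1  [line 9·x + -11·y + -48 = 0 ∩ |FA|² = 373/324]
   → F = (37/9, -1)

F = (37/9, -1)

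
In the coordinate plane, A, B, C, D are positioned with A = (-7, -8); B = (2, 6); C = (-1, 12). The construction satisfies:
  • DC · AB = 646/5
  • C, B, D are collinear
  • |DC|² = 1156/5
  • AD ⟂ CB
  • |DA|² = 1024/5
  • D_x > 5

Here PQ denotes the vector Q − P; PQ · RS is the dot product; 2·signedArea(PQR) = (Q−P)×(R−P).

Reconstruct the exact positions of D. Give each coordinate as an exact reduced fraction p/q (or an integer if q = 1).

D = (29/5, -8/5)

1. D_x = 29/5  [C, B, D are collinear ∩ AD ⟂ CB]
2. D_y = -8/5  [C, B, D are collinear ∩ AD ⟂ CB]
   → D = (29/5, -8/5)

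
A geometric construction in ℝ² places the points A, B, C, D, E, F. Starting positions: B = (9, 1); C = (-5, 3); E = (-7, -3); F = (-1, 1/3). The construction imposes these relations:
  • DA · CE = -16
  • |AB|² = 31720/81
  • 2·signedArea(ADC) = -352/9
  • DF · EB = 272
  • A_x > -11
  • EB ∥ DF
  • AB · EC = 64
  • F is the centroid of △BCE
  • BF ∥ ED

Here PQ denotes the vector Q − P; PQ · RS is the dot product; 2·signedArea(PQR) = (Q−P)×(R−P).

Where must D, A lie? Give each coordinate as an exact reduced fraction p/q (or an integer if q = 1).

1. D_x = -17  [EB ∥ DF ∩ BF ∥ ED]
2. D_y = -11/3  [EB ∥ DF ∩ BF ∥ ED]
   → D = (-17, -11/3)
3. A_x = -31/3  [2·signedArea(ADC) = -352/9 ∩ DA · CE = -16]
4. A_y = -29/9  [2·signedArea(ADC) = -352/9 ∩ DA · CE = -16]
   → A = (-31/3, -29/9)

A = (-31/3, -29/9)
D = (-17, -11/3)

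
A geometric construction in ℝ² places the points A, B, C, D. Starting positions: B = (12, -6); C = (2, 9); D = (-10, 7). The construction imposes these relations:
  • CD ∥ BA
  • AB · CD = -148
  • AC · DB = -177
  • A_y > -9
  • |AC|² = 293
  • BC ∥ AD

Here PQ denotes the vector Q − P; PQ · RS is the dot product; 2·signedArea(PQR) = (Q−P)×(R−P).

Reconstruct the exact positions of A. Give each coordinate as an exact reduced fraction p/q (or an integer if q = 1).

A = (0, -8)

1. A_x = 0  [BC ∥ AD ∩ CD ∥ BA]
2. A_y = -8  [BC ∥ AD ∩ CD ∥ BA]
   → A = (0, -8)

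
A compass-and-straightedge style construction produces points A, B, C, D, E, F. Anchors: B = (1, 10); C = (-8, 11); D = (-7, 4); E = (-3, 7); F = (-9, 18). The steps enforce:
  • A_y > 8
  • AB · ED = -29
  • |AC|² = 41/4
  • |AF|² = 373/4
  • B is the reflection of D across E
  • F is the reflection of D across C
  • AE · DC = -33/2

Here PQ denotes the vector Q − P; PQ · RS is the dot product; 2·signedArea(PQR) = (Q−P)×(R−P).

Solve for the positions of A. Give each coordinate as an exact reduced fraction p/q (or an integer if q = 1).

1. A_x = -11/2  [AE · DC = -33/2 ∩ AB · ED = -29]
2. A_y = 9  [AE · DC = -33/2 ∩ AB · ED = -29]
   → A = (-11/2, 9)

A = (-11/2, 9)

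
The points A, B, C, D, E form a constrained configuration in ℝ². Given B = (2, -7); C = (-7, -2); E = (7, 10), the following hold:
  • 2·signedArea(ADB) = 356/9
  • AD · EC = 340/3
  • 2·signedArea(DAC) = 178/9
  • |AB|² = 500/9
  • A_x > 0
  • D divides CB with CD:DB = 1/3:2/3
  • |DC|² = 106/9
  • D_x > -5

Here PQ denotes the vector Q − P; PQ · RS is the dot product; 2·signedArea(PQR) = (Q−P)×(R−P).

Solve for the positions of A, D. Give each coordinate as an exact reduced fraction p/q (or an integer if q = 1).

1. D_x = -4  [D divides CB with CD:DB = 1/3:2/3]
2. D_y = -11/3  [D divides CB with CD:DB = 1/3:2/3]
   → D = (-4, -11/3)
3. A_x = 2/3  [2·signedArea(ADB) = 356/9 ∩ AD · EC = 340/3]
4. A_y = 1/3  [2·signedArea(ADB) = 356/9 ∩ AD · EC = 340/3]
   → A = (2/3, 1/3)

A = (2/3, 1/3)
D = (-4, -11/3)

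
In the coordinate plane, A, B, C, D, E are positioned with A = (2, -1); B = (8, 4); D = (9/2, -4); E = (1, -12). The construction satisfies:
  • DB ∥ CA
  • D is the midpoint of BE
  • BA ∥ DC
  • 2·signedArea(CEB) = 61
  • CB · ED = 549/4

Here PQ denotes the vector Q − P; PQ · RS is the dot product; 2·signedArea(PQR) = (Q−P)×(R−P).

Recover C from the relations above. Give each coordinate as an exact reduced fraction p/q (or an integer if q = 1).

1. C_x = -3/2  [DB ∥ CA ∩ BA ∥ DC]
2. C_y = -9  [DB ∥ CA ∩ BA ∥ DC]
   → C = (-3/2, -9)

C = (-3/2, -9)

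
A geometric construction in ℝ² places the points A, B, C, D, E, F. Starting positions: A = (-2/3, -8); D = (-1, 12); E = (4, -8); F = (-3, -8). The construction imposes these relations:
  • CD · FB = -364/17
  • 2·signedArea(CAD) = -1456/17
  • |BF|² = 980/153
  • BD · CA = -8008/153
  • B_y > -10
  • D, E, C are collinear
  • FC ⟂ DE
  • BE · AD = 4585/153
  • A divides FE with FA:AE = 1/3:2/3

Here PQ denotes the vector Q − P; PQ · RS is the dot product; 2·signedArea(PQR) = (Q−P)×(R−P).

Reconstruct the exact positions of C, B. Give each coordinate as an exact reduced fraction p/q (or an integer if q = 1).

1. C_x = 61/17  [D, E, C are collinear ∩ FC ⟂ DE]
2. C_y = -108/17  [D, E, C are collinear ∩ FC ⟂ DE]
   → C = (61/17, -108/17)
3. B_x = -251/51  [BE · AD = 4585/153 ∩ CD · FB = -364/17]
4. B_y = -164/17  [BE · AD = 4585/153 ∩ CD · FB = -364/17]
   → B = (-251/51, -164/17)

B = (-251/51, -164/17)
C = (61/17, -108/17)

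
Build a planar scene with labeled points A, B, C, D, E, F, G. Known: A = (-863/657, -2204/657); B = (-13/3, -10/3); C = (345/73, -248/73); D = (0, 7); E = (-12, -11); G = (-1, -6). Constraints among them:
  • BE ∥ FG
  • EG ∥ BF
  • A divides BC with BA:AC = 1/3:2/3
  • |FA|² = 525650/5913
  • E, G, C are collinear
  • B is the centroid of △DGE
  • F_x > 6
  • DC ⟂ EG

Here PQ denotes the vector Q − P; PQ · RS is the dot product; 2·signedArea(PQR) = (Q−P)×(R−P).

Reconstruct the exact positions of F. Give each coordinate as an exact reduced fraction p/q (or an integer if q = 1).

F = (20/3, 5/3)

1. F_x = 20/3  [BE ∥ FG ∩ EG ∥ BF]
2. F_y = 5/3  [BE ∥ FG ∩ EG ∥ BF]
   → F = (20/3, 5/3)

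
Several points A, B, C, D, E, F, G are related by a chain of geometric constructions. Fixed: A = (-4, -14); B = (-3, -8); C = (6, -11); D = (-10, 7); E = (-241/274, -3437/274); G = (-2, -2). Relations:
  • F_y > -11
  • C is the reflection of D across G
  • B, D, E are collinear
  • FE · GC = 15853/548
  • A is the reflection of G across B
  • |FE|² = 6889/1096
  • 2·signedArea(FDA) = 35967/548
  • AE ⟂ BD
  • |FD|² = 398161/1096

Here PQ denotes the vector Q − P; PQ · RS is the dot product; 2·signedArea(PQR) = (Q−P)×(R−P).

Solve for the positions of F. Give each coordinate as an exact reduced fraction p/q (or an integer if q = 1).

F = (-1063/548, -5629/548)

1. F_x = -1063/548  [2·signedArea(FDA) = 35967/548 ∩ FE · GC = 15853/548]
2. F_y = -5629/548  [2·signedArea(FDA) = 35967/548 ∩ FE · GC = 15853/548]
   → F = (-1063/548, -5629/548)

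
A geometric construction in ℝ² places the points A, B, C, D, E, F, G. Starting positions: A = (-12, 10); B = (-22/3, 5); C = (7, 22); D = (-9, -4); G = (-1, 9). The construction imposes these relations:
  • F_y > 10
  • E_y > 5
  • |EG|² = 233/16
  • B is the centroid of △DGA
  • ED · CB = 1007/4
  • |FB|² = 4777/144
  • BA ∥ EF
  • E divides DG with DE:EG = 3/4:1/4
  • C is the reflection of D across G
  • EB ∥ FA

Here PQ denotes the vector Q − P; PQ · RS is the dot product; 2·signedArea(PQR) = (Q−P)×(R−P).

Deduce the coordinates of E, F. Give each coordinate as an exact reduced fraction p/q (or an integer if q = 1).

1. E_x = -3  [E divides DG with DE:EG = 3/4:1/4]
2. E_y = 23/4  [E divides DG with DE:EG = 3/4:1/4]
   → E = (-3, 23/4)
3. F_x = -23/3  [EB ∥ FA ∩ BA ∥ EF]
4. F_y = 43/4  [EB ∥ FA ∩ BA ∥ EF]
   → F = (-23/3, 43/4)

E = (-3, 23/4)
F = (-23/3, 43/4)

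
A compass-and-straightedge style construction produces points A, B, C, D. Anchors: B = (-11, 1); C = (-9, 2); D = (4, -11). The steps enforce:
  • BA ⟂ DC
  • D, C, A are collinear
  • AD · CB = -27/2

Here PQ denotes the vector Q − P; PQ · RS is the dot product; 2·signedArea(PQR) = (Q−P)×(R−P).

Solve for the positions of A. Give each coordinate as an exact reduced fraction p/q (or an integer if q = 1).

1. A_x = -19/2  [D, C, A are collinear ∩ BA ⟂ DC]
2. A_y = 5/2  [D, C, A are collinear ∩ BA ⟂ DC]
   → A = (-19/2, 5/2)

A = (-19/2, 5/2)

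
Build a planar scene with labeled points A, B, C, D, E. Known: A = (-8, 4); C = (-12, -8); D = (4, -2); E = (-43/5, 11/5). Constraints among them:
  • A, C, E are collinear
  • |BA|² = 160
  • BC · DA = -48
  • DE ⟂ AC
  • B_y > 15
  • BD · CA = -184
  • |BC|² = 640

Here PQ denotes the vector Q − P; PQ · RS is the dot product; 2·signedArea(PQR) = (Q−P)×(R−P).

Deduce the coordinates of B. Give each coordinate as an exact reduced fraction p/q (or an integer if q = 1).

1. B_x = -4  [BD · CA = -184 ∩ BC · DA = -48]
2. B_y = 16  [BD · CA = -184 ∩ BC · DA = -48]
   → B = (-4, 16)

B = (-4, 16)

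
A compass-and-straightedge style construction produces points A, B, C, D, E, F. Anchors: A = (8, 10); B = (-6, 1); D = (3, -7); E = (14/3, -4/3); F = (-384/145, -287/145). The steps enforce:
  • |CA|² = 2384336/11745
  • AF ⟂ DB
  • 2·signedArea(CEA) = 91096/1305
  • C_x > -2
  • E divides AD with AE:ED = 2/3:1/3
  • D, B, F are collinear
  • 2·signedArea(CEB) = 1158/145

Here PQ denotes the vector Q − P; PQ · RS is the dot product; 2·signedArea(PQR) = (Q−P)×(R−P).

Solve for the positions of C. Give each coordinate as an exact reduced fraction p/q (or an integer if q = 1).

C = (-1732/1305, -1006/1305)

1. C_x = -1732/1305  [2·signedArea(CEB) = 1158/145 ∩ 2·signedArea(CEA) = 91096/1305]
2. C_y = -1006/1305  [2·signedArea(CEB) = 1158/145 ∩ 2·signedArea(CEA) = 91096/1305]
   → C = (-1732/1305, -1006/1305)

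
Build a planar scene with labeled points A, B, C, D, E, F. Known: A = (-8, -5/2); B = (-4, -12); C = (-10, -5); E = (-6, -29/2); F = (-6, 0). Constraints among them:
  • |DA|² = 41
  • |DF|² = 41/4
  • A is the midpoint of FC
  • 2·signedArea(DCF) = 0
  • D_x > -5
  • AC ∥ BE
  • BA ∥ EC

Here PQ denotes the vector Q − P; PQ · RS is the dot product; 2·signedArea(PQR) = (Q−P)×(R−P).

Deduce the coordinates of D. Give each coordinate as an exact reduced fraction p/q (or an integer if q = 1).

D = (-4, 5/2)

1. D_x = -4  [line -5·x + 4·y + -30 = 0 ∩ |DA|² = 41]
2. D_y = 5/2  [line -5·x + 4·y + -30 = 0 ∩ |DA|² = 41]
   → D = (-4, 5/2)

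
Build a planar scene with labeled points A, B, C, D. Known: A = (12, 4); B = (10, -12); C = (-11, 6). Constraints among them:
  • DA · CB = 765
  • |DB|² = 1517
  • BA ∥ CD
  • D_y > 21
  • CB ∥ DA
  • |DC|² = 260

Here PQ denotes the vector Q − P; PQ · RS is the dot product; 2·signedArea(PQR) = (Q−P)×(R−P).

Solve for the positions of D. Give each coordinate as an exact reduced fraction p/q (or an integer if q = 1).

D = (-9, 22)

1. D_x = -9  [CB ∥ DA ∩ BA ∥ CD]
2. D_y = 22  [CB ∥ DA ∩ BA ∥ CD]
   → D = (-9, 22)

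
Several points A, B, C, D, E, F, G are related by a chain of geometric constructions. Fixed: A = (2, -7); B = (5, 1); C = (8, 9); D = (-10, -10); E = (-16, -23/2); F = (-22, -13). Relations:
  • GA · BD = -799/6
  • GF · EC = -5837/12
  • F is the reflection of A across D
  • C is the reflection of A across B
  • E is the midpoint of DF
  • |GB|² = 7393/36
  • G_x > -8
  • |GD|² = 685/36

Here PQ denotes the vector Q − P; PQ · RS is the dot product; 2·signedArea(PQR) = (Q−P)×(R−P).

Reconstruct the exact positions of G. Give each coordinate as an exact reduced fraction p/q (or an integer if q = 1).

1. G_x = -7  [GA · BD = -799/6 ∩ GF · EC = -5837/12]
2. G_y = -41/6  [GA · BD = -799/6 ∩ GF · EC = -5837/12]
   → G = (-7, -41/6)

G = (-7, -41/6)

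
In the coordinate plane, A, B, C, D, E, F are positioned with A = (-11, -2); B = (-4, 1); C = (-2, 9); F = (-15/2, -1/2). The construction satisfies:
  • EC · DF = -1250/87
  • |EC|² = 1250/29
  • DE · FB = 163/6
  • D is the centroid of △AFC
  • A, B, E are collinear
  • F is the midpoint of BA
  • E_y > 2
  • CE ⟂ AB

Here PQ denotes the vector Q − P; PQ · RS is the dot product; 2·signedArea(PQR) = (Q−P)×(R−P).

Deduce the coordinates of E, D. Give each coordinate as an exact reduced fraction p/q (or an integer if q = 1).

1. E_x = 17/29  [A, B, E are collinear ∩ CE ⟂ AB]
2. E_y = 86/29  [A, B, E are collinear ∩ CE ⟂ AB]
   → E = (17/29, 86/29)
3. D_x = -41/6  [D is the centroid of △AFC]
4. D_y = 13/6  [D is the centroid of △AFC]
   → D = (-41/6, 13/6)

D = (-41/6, 13/6)
E = (17/29, 86/29)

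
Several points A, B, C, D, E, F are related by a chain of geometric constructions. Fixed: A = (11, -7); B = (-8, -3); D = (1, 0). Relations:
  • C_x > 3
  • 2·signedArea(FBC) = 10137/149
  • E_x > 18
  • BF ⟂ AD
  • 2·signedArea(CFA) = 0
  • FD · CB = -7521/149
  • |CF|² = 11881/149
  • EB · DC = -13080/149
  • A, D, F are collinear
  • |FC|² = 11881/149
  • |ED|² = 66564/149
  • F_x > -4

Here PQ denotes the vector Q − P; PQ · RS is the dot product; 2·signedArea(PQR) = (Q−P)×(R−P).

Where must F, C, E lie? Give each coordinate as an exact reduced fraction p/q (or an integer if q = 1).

C = (549/149, -280/149)
E = (2729/149, -1806/149)
F = (-541/149, 483/149)

1. F_x = -541/149  [A, D, F are collinear ∩ BF ⟂ AD]
2. F_y = 483/149  [A, D, F are collinear ∩ BF ⟂ AD]
   → F = (-541/149, 483/149)
3. C_x = 549/149  [2·signedArea(CFA) = 0 ∩ 2·signedArea(FBC) = 10137/149]
4. C_y = -280/149  [2·signedArea(CFA) = 0 ∩ 2·signedArea(FBC) = 10137/149]
   → C = (549/149, -280/149)
5. E_x = 2729/149  [line -400/149·x + 280/149·y + 10720/149 = 0 ∩ |ED|² = 66564/149]
6. E_y = -1806/149  [line -400/149·x + 280/149·y + 10720/149 = 0 ∩ |ED|² = 66564/149]
   → E = (2729/149, -1806/149)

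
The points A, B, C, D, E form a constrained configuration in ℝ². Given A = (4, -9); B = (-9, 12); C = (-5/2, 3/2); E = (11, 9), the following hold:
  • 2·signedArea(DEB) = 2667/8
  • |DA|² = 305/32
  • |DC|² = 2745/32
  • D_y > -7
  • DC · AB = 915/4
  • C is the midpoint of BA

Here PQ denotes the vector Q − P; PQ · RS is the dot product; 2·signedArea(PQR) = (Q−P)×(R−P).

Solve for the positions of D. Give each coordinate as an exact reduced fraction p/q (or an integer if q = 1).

D = (19/8, -51/8)

1. D_x = 19/8  [DC · AB = 915/4 ∩ 2·signedArea(DEB) = 2667/8]
2. D_y = -51/8  [DC · AB = 915/4 ∩ 2·signedArea(DEB) = 2667/8]
   → D = (19/8, -51/8)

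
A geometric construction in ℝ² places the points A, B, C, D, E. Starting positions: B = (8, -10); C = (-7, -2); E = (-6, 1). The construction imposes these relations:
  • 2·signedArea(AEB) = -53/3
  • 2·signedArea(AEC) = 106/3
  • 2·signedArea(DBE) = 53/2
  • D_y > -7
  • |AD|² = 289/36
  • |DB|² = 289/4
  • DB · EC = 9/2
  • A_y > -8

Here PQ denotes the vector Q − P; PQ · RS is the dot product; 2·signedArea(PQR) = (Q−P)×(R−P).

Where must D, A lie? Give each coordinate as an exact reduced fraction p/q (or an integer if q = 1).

1. D_x = 1/2  [2·signedArea(DBE) = 53/2 ∩ DB · EC = 9/2]
2. D_y = -6  [2·signedArea(DBE) = 53/2 ∩ DB · EC = 9/2]
   → D = (1/2, -6)
3. A_x = 3  [2·signedArea(AEB) = -53/3 ∩ 2·signedArea(AEC) = 106/3]
4. A_y = -22/3  [2·signedArea(AEB) = -53/3 ∩ 2·signedArea(AEC) = 106/3]
   → A = (3, -22/3)

A = (3, -22/3)
D = (1/2, -6)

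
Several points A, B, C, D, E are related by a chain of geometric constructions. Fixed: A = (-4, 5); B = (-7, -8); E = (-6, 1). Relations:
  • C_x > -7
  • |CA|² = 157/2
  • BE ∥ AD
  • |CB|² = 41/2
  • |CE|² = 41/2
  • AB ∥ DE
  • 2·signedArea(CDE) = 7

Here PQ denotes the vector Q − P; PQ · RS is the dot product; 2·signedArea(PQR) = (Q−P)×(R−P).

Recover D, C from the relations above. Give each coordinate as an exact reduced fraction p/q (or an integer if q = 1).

1. D_x = -3  [AB ∥ DE ∩ BE ∥ AD]
2. D_y = 14  [AB ∥ DE ∩ BE ∥ AD]
   → D = (-3, 14)
3. C_x = -13/2  [line 13·x + -3·y + 74 = 0 ∩ |CB|² = 41/2]
4. C_y = -7/2  [line 13·x + -3·y + 74 = 0 ∩ |CB|² = 41/2]
   → C = (-13/2, -7/2)

C = (-13/2, -7/2)
D = (-3, 14)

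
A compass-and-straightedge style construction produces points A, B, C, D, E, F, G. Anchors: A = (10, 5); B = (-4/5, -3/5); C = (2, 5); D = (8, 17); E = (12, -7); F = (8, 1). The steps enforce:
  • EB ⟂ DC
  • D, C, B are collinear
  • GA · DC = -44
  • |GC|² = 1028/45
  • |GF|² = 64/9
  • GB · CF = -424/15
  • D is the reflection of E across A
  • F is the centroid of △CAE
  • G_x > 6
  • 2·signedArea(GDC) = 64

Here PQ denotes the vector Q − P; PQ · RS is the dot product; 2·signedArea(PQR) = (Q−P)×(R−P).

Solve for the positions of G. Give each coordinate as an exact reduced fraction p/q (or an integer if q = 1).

G = (32/5, 47/15)

1. G_x = 32/5  [GA · DC = -44 ∩ GB · CF = -424/15]
2. G_y = 47/15  [GA · DC = -44 ∩ GB · CF = -424/15]
   → G = (32/5, 47/15)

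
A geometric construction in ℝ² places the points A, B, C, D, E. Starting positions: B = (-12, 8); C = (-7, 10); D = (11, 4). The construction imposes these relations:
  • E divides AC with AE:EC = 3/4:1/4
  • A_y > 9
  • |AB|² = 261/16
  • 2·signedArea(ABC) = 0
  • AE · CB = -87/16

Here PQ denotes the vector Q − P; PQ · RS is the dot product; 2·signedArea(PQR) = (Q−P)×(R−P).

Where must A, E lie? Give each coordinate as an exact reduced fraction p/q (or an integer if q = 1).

A = (-33/4, 19/2)
E = (-117/16, 79/8)

1. A_x = -33/4  [line -2·x + 5·y + -64 = 0 ∩ |AB|² = 261/16]
2. A_y = 19/2  [line -2·x + 5·y + -64 = 0 ∩ |AB|² = 261/16]
   → A = (-33/4, 19/2)
3. E_x = -117/16  [E divides AC with AE:EC = 3/4:1/4]
4. E_y = 79/8  [E divides AC with AE:EC = 3/4:1/4]
   → E = (-117/16, 79/8)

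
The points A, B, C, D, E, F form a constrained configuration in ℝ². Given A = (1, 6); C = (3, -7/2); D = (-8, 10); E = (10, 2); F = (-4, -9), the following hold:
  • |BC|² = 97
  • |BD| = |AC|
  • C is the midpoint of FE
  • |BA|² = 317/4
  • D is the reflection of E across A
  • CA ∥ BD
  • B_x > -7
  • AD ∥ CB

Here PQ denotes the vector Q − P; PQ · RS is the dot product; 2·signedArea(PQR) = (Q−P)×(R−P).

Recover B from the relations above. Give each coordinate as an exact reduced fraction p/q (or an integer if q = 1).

B = (-6, 1/2)

1. B_x = -6  [CA ∥ BD ∩ AD ∥ CB]
2. B_y = 1/2  [CA ∥ BD ∩ AD ∥ CB]
   → B = (-6, 1/2)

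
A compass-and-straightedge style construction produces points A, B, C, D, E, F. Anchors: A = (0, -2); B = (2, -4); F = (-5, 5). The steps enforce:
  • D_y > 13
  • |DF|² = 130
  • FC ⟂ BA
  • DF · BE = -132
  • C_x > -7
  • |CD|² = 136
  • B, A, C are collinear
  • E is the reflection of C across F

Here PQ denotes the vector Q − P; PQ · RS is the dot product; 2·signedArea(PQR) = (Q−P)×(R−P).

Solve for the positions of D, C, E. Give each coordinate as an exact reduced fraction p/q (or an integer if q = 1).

1. C_x = -6  [B, A, C are collinear ∩ FC ⟂ BA]
2. C_y = 4  [B, A, C are collinear ∩ FC ⟂ BA]
   → C = (-6, 4)
3. E_x = -4  [E is the reflection of C across F]
4. E_y = 6  [E is the reflection of C across F]
   → E = (-4, 6)
5. D_x = -12  [line 6·x + -10·y + 212 = 0 ∩ |CD|² = 136]
6. D_y = 14  [line 6·x + -10·y + 212 = 0 ∩ |CD|² = 136]
   → D = (-12, 14)

C = (-6, 4)
D = (-12, 14)
E = (-4, 6)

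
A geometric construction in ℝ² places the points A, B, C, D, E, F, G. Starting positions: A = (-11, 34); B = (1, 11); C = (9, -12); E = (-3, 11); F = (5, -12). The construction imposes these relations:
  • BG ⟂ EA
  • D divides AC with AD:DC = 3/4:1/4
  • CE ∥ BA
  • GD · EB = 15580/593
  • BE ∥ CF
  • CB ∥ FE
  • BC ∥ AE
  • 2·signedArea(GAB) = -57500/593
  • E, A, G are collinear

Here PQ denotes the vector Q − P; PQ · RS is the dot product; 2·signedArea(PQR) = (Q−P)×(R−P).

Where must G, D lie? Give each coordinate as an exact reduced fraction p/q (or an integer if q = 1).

D = (4, -1/2)
G = (-1523/593, 5787/593)

1. G_x = -1523/593  [E, A, G are collinear ∩ BG ⟂ EA]
2. G_y = 5787/593  [E, A, G are collinear ∩ BG ⟂ EA]
   → G = (-1523/593, 5787/593)
3. D_x = 4  [D divides AC with AD:DC = 3/4:1/4]
4. D_y = -1/2  [D divides AC with AD:DC = 3/4:1/4]
   → D = (4, -1/2)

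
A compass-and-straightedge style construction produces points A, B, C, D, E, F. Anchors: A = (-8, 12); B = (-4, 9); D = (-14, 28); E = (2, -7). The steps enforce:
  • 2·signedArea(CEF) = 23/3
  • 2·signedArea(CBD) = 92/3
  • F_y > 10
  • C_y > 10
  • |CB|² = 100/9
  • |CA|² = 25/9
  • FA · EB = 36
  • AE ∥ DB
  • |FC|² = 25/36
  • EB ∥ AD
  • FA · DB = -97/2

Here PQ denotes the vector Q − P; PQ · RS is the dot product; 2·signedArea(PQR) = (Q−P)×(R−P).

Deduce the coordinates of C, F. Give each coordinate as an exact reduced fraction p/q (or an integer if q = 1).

C = (-20/3, 11)
F = (-6, 21/2)

1. C_x = -20/3  [line -19·x + -10·y + -50/3 = 0 ∩ |CB|² = 100/9]
2. C_y = 11  [line -19·x + -10·y + -50/3 = 0 ∩ |CB|² = 100/9]
   → C = (-20/3, 11)
3. F_x = -6  [2·signedArea(CEF) = 23/3 ∩ FA · EB = 36]
4. F_y = 21/2  [2·signedArea(CEF) = 23/3 ∩ FA · EB = 36]
   → F = (-6, 21/2)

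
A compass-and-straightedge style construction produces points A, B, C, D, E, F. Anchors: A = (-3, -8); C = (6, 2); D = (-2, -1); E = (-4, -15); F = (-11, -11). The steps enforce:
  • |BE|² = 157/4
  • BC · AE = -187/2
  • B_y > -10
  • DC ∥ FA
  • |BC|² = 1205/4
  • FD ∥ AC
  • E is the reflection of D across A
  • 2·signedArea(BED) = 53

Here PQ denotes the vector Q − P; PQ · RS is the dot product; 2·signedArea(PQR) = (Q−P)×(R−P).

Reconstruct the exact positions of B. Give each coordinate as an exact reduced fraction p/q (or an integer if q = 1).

B = (-7, -19/2)

1. B_x = -7  [BC · AE = -187/2 ∩ 2·signedArea(BED) = 53]
2. B_y = -19/2  [BC · AE = -187/2 ∩ 2·signedArea(BED) = 53]
   → B = (-7, -19/2)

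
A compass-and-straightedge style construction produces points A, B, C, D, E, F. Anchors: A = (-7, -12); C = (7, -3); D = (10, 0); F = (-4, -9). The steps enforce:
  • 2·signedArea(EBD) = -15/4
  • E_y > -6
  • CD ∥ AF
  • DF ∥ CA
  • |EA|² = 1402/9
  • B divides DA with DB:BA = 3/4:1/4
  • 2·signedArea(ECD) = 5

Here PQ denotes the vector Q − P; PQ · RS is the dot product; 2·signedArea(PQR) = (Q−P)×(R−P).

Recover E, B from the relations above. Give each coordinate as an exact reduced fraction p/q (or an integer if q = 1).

B = (-11/4, -9)
E = (10/3, -5)

1. E_x = 10/3  [line -3·x + 3·y + 25 = 0 ∩ |EA|² = 1402/9]
2. E_y = -5  [line -3·x + 3·y + 25 = 0 ∩ |EA|² = 1402/9]
   → E = (10/3, -5)
3. B_x = -11/4  [2·signedArea(EBD) = -15/4 ∩ B divides DA with DB:BA = 3/4:1/4]
4. B_y = -9  [2·signedArea(EBD) = -15/4 ∩ B divides DA with DB:BA = 3/4:1/4]
   → B = (-11/4, -9)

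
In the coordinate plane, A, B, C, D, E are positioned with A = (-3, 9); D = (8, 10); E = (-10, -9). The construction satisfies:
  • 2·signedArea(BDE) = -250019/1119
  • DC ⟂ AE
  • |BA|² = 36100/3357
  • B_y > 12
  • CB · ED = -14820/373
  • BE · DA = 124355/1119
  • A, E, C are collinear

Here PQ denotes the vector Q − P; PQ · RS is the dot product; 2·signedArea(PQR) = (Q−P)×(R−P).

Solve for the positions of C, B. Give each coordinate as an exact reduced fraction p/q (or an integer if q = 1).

B = (-2027/1119, 4497/373)
C = (-454/373, 5067/373)

1. C_x = -454/373  [A, E, C are collinear ∩ DC ⟂ AE]
2. C_y = 5067/373  [A, E, C are collinear ∩ DC ⟂ AE]
   → C = (-454/373, 5067/373)
3. B_x = -2027/1119  [2·signedArea(BDE) = -250019/1119 ∩ CB · ED = -14820/373]
4. B_y = 4497/373  [2·signedArea(BDE) = -250019/1119 ∩ CB · ED = -14820/373]
   → B = (-2027/1119, 4497/373)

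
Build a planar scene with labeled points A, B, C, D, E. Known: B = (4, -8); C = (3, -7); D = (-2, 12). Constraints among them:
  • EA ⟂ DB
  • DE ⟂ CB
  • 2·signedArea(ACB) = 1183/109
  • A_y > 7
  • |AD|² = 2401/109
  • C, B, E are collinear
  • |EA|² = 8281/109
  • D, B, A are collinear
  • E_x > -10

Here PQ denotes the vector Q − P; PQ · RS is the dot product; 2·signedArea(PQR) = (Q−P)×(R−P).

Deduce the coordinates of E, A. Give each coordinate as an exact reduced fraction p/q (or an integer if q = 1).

A = (-71/109, 818/109)
E = (-9, 5)

1. E_x = -9  [C, B, E are collinear ∩ DE ⟂ CB]
2. E_y = 5  [C, B, E are collinear ∩ DE ⟂ CB]
   → E = (-9, 5)
3. A_x = -71/109  [D, B, A are collinear ∩ EA ⟂ DB]
4. A_y = 818/109  [D, B, A are collinear ∩ EA ⟂ DB]
   → A = (-71/109, 818/109)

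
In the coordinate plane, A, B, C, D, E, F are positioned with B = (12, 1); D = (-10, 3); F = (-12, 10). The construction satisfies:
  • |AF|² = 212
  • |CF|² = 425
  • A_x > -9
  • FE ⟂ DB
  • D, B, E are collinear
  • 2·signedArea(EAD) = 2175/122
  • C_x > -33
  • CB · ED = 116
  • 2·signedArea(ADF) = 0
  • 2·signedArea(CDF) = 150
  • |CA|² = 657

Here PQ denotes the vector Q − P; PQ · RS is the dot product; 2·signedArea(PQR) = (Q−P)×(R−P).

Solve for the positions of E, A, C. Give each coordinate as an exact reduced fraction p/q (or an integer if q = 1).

A = (-8, -4)
C = (-32, 5)
E = (-1539/122, 395/122)

1. E_x = -1539/122  [D, B, E are collinear ∩ FE ⟂ DB]
2. E_y = 395/122  [D, B, E are collinear ∩ FE ⟂ DB]
   → E = (-1539/122, 395/122)
3. A_x = -8  [2·signedArea(ADF) = 0 ∩ 2·signedArea(EAD) = 2175/122]
4. A_y = -4  [2·signedArea(ADF) = 0 ∩ 2·signedArea(EAD) = 2175/122]
   → A = (-8, -4)
5. C_x = -32  [2·signedArea(CDF) = 150 ∩ CB · ED = 116]
6. C_y = 5  [2·signedArea(CDF) = 150 ∩ CB · ED = 116]
   → C = (-32, 5)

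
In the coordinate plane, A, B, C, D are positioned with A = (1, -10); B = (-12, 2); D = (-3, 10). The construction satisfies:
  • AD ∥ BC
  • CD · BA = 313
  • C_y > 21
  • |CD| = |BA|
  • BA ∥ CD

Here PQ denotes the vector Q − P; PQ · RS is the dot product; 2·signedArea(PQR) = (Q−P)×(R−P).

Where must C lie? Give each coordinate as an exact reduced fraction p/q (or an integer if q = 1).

1. C_x = -16  [BA ∥ CD ∩ AD ∥ BC]
2. C_y = 22  [BA ∥ CD ∩ AD ∥ BC]
   → C = (-16, 22)

C = (-16, 22)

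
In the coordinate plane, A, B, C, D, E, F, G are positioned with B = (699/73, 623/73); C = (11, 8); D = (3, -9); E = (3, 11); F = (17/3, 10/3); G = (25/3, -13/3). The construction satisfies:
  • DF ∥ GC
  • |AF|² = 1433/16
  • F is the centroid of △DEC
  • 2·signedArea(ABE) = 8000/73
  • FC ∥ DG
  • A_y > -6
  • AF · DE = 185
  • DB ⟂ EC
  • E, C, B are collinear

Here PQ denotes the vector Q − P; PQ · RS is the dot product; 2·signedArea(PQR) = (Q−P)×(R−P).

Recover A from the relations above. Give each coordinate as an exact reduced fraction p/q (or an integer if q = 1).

A = (11/3, -71/12)

1. A_x = 11/3  [AF · DE = 185 ∩ 2·signedArea(ABE) = 8000/73]
2. A_y = -71/12  [AF · DE = 185 ∩ 2·signedArea(ABE) = 8000/73]
   → A = (11/3, -71/12)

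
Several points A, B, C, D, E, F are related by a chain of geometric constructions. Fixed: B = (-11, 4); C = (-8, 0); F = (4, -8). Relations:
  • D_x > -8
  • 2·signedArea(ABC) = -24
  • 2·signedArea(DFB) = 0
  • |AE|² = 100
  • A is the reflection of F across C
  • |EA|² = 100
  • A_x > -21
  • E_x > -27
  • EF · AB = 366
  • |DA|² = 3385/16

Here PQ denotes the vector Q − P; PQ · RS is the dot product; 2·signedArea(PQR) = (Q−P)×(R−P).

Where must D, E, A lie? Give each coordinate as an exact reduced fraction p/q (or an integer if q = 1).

A = (-20, 8)
D = (-29/4, 1)
E = (-26, 16)

1. A_x = -20  [A is the reflection of F across C]
2. A_y = 8  [A is the reflection of F across C]
   → A = (-20, 8)
3. D_x = -29/4  [line -12·x + -15·y + -72 = 0 ∩ |DA|² = 3385/16]
4. D_y = 1  [line -12·x + -15·y + -72 = 0 ∩ |DA|² = 3385/16]
   → D = (-29/4, 1)
5. E_x = -26  [line -9·x + 4·y + -298 = 0 ∩ |EA|² = 100]
6. E_y = 16  [line -9·x + 4·y + -298 = 0 ∩ |EA|² = 100]
   → E = (-26, 16)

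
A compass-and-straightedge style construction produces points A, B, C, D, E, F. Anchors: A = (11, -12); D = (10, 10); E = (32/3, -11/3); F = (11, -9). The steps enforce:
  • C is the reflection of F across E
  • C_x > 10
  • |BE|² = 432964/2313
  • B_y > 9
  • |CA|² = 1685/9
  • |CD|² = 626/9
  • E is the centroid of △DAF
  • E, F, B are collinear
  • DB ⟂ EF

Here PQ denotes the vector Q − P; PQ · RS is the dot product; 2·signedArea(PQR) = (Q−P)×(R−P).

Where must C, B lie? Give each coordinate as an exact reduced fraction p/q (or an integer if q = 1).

B = (2522/257, 2567/257)
C = (31/3, 5/3)

1. C_x = 31/3  [C is the reflection of F across E]
2. C_y = 5/3  [C is the reflection of F across E]
   → C = (31/3, 5/3)
3. B_x = 2522/257  [E, F, B are collinear ∩ DB ⟂ EF]
4. B_y = 2567/257  [E, F, B are collinear ∩ DB ⟂ EF]
   → B = (2522/257, 2567/257)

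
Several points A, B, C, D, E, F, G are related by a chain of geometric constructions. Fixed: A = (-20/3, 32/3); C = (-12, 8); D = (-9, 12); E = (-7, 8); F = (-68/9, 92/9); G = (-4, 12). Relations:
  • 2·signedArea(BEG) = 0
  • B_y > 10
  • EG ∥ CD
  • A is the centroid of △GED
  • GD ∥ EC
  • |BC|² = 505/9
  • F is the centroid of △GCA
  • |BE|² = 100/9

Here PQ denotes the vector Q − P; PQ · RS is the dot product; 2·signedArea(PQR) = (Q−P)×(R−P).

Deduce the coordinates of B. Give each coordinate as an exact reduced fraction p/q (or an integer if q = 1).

1. B_x = -5  [line -4·x + 3·y + -52 = 0 ∩ |BE|² = 100/9]
2. B_y = 32/3  [line -4·x + 3·y + -52 = 0 ∩ |BE|² = 100/9]
   → B = (-5, 32/3)

B = (-5, 32/3)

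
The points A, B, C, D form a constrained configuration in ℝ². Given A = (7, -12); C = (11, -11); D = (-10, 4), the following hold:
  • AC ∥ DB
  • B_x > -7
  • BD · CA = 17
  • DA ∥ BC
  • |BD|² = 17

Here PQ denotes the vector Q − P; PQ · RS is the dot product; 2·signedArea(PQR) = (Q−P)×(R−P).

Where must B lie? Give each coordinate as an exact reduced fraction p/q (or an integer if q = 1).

1. B_x = -6  [DA ∥ BC ∩ AC ∥ DB]
2. B_y = 5  [DA ∥ BC ∩ AC ∥ DB]
   → B = (-6, 5)

B = (-6, 5)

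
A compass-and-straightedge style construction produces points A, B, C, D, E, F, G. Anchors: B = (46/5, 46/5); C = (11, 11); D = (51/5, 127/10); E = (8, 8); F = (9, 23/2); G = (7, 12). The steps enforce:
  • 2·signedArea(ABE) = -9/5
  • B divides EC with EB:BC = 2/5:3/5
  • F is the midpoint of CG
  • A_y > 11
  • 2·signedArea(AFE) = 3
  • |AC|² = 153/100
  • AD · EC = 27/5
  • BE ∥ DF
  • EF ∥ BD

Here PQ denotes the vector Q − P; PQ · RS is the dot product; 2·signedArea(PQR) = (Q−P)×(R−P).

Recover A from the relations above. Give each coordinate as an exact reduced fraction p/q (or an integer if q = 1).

1. A_x = 49/5  [2·signedArea(ABE) = -9/5 ∩ AD · EC = 27/5]
2. A_y = 113/10  [2·signedArea(ABE) = -9/5 ∩ AD · EC = 27/5]
   → A = (49/5, 113/10)

A = (49/5, 113/10)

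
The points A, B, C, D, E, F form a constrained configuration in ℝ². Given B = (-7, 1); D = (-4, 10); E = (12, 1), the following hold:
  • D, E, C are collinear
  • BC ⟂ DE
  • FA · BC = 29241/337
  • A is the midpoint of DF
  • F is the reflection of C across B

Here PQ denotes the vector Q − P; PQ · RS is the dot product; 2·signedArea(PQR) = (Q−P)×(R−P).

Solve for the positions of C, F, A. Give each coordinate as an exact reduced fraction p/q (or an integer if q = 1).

A = (-2623/337, 971/674)
C = (-820/337, 3073/337)
F = (-3898/337, -2399/337)

1. C_x = -820/337  [D, E, C are collinear ∩ BC ⟂ DE]
2. C_y = 3073/337  [D, E, C are collinear ∩ BC ⟂ DE]
   → C = (-820/337, 3073/337)
3. F_x = -3898/337  [F is the reflection of C across B]
4. F_y = -2399/337  [F is the reflection of C across B]
   → F = (-3898/337, -2399/337)
5. A_x = -2623/337  [A is the midpoint of DF]
6. A_y = 971/674  [A is the midpoint of DF]
   → A = (-2623/337, 971/674)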